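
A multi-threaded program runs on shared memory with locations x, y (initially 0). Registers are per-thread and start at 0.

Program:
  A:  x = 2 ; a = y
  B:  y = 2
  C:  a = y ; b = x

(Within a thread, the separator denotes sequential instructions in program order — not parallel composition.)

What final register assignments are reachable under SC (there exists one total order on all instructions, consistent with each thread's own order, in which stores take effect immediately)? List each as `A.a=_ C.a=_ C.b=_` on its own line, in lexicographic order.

A.a=0 C.a=0 C.b=0
A.a=0 C.a=0 C.b=2
A.a=0 C.a=2 C.b=2
A.a=2 C.a=0 C.b=0
A.a=2 C.a=0 C.b=2
A.a=2 C.a=2 C.b=0
A.a=2 C.a=2 C.b=2

outcome vector order: (A.a,C.a,C.b)
|SC outcomes| = 7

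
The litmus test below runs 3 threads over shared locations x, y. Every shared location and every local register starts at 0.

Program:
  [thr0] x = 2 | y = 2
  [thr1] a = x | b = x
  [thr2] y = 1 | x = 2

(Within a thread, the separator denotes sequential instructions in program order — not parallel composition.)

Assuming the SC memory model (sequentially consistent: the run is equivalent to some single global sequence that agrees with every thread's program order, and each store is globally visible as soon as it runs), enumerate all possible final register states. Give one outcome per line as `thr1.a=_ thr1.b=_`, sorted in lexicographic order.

outcome vector order: (thr1.a,thr1.b)
|SC outcomes| = 3

thr1.a=0 thr1.b=0
thr1.a=0 thr1.b=2
thr1.a=2 thr1.b=2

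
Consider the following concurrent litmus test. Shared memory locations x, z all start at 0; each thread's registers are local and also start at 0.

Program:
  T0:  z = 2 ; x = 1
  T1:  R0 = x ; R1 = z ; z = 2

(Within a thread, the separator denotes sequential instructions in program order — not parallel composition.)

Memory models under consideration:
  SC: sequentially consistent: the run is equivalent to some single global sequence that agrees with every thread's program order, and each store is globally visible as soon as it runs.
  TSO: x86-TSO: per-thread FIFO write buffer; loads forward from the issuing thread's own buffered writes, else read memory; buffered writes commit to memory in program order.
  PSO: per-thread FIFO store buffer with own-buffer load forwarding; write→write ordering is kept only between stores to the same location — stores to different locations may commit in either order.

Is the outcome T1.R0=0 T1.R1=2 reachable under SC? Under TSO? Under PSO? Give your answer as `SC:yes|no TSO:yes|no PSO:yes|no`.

outcome vector order: (T1.R0,T1.R1)
[SC] allowed = {<0 0> <0 2> <1 2>}
[TSO] allowed = {<0 0> <0 2> <1 2>}
[PSO] allowed = {<0 0> <0 2> <1 0> <1 2>}
target <0 2> ∈ {SC,TSO,PSO}

SC:yes TSO:yes PSO:yes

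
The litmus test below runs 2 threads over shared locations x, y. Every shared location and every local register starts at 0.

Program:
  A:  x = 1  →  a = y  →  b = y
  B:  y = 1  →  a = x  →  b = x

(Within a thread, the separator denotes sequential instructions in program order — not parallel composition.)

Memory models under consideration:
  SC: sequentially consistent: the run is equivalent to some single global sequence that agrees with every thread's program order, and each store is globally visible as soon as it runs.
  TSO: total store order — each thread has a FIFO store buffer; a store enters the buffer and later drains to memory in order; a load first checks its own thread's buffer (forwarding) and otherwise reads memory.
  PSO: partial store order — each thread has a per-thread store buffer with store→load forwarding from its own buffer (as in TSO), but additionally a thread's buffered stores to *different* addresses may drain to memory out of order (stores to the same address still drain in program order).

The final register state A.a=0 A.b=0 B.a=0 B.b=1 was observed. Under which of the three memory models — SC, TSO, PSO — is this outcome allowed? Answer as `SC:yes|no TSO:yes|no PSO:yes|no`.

SC:no TSO:yes PSO:yes

outcome vector order: (A.a,A.b,B.a,B.b)
[SC] allowed = {0/0/1/1, 0/1/1/1, 1/1/0/0, 1/1/0/1, 1/1/1/1}
[TSO] allowed = {0/0/0/0, 0/0/0/1, 0/0/1/1, 0/1/0/0, 0/1/0/1, 0/1/1/1, 1/1/0/0, 1/1/0/1, 1/1/1/1}
[PSO] allowed = {0/0/0/0, 0/0/0/1, 0/0/1/1, 0/1/0/0, 0/1/0/1, 0/1/1/1, 1/1/0/0, 1/1/0/1, 1/1/1/1}
target 0/0/0/1 ∈ {TSO,PSO}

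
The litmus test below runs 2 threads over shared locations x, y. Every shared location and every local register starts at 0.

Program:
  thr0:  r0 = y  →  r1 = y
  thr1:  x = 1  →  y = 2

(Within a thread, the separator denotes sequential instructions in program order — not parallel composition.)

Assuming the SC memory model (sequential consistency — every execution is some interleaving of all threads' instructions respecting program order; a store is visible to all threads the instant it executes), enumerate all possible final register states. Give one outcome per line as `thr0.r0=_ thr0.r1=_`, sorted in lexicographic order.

thr0.r0=0 thr0.r1=0
thr0.r0=0 thr0.r1=2
thr0.r0=2 thr0.r1=2

outcome vector order: (thr0.r0,thr0.r1)
|SC outcomes| = 3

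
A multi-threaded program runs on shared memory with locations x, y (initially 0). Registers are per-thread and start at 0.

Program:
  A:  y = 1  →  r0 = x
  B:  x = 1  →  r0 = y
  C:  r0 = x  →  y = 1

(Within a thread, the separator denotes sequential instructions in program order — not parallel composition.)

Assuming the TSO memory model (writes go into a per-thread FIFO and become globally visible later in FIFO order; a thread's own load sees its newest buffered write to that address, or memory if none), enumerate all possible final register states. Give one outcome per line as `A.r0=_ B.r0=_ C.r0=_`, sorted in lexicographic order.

outcome vector order: (A.r0,B.r0,C.r0)
|TSO outcomes| = 8

A.r0=0 B.r0=0 C.r0=0
A.r0=0 B.r0=0 C.r0=1
A.r0=0 B.r0=1 C.r0=0
A.r0=0 B.r0=1 C.r0=1
A.r0=1 B.r0=0 C.r0=0
A.r0=1 B.r0=0 C.r0=1
A.r0=1 B.r0=1 C.r0=0
A.r0=1 B.r0=1 C.r0=1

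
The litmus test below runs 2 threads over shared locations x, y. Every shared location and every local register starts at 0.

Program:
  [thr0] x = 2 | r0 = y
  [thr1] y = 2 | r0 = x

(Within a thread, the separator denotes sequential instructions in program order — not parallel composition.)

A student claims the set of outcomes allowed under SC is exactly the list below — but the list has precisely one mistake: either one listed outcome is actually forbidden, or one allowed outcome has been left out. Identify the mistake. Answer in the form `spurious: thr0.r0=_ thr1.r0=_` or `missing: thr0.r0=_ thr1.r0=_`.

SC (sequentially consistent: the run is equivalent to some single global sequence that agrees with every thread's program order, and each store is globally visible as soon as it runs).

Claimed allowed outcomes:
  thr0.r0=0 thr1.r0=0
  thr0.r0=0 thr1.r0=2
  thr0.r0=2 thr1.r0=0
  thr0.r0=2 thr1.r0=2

outcome vector order: (thr0.r0,thr1.r0)
[SC] allowed = {02, 20, 22}
claimed∖SC = {00}

spurious: thr0.r0=0 thr1.r0=0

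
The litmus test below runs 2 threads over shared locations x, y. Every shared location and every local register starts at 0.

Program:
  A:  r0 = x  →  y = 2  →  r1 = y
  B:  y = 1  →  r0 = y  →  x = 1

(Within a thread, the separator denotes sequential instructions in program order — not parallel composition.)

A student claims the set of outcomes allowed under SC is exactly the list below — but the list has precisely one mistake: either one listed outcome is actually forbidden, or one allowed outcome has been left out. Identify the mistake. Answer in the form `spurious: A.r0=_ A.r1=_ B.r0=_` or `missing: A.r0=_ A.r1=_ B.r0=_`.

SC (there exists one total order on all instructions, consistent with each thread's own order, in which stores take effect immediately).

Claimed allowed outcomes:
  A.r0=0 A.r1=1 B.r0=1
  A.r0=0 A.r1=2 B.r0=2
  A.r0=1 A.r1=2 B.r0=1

outcome vector order: (A.r0,A.r1,B.r0)
[SC] allowed = {0/1/1; 0/2/1; 0/2/2; 1/2/1}
SC∖claimed = {0/2/1}

missing: A.r0=0 A.r1=2 B.r0=1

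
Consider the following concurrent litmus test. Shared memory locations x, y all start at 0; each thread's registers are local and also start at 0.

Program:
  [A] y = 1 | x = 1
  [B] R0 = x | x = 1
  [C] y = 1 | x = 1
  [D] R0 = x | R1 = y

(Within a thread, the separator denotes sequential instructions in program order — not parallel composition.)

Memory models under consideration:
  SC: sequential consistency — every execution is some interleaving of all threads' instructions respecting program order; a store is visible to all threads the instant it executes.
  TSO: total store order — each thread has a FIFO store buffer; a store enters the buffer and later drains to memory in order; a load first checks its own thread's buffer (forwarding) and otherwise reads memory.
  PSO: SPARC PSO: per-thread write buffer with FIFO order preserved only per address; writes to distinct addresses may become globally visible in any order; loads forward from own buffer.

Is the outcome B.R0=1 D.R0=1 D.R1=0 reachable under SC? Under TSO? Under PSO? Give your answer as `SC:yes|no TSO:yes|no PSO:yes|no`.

SC:no TSO:no PSO:yes

outcome vector order: (B.R0,D.R0,D.R1)
under SC → <0 0 0>; <0 0 1>; <0 1 0>; <0 1 1>; <1 0 0>; <1 0 1>; <1 1 1>
under TSO → <0 0 0>; <0 0 1>; <0 1 0>; <0 1 1>; <1 0 0>; <1 0 1>; <1 1 1>
under PSO → <0 0 0>; <0 0 1>; <0 1 0>; <0 1 1>; <1 0 0>; <1 0 1>; <1 1 0>; <1 1 1>
target <1 1 0> ∈ {PSO}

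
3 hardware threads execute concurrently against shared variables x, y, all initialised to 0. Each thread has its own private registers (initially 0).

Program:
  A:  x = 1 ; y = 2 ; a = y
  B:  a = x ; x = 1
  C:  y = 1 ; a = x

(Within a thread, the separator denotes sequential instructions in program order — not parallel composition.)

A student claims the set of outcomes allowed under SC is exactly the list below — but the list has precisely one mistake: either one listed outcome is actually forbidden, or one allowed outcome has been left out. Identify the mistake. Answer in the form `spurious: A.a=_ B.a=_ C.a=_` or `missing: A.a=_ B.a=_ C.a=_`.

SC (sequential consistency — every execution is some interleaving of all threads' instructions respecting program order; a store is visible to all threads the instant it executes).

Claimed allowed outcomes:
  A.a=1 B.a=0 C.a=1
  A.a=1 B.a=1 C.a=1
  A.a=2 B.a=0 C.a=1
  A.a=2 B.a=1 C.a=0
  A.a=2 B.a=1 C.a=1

outcome vector order: (A.a,B.a,C.a)
SC: 6 outcomes — {1/0/1 1/1/1 2/0/0 2/0/1 2/1/0 2/1/1}
SC∖claimed = {2/0/0}

missing: A.a=2 B.a=0 C.a=0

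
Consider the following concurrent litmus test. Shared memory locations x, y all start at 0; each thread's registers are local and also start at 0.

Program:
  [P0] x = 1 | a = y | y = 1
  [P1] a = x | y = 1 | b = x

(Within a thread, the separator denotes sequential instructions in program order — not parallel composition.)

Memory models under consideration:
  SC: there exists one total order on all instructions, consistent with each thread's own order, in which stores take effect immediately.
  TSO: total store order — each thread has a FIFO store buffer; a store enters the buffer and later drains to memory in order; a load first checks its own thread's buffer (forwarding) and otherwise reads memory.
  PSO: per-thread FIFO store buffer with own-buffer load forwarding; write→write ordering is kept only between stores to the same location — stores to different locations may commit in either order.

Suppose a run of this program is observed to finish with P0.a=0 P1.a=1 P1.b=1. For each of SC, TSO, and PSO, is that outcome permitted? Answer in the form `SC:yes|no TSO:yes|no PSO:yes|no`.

outcome vector order: (P0.a,P1.a,P1.b)
SC: 5 outcomes — {0/0/1, 0/1/1, 1/0/0, 1/0/1, 1/1/1}
TSO: 6 outcomes — {0/0/0, 0/0/1, 0/1/1, 1/0/0, 1/0/1, 1/1/1}
PSO: 6 outcomes — {0/0/0, 0/0/1, 0/1/1, 1/0/0, 1/0/1, 1/1/1}
target 0/1/1 ∈ {SC,TSO,PSO}

SC:yes TSO:yes PSO:yes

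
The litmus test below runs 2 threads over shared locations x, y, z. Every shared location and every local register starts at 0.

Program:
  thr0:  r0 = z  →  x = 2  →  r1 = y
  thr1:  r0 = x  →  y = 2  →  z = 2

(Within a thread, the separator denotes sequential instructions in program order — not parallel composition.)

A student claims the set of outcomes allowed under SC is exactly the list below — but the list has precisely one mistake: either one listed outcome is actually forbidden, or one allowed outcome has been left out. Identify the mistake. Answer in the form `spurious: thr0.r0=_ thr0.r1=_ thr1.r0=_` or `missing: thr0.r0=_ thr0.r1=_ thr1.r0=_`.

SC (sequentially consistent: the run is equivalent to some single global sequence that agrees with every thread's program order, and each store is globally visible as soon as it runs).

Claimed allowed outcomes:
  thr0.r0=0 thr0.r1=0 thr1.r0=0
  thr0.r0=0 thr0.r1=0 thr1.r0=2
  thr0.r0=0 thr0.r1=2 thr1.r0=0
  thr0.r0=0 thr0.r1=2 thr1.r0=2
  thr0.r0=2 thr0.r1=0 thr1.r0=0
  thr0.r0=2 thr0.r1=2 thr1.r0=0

outcome vector order: (thr0.r0,thr0.r1,thr1.r0)
SC (5): 000; 002; 020; 022; 220
claimed∖SC = {200}

spurious: thr0.r0=2 thr0.r1=0 thr1.r0=0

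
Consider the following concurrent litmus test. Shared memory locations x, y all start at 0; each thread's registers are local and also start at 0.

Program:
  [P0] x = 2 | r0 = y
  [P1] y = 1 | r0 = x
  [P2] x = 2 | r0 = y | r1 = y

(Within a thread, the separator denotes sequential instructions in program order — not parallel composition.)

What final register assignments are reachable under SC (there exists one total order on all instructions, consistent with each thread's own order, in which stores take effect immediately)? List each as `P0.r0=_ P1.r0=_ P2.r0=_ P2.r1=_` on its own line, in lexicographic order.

outcome vector order: (P0.r0,P1.r0,P2.r0,P2.r1)
|SC outcomes| = 7

P0.r0=0 P1.r0=2 P2.r0=0 P2.r1=0
P0.r0=0 P1.r0=2 P2.r0=0 P2.r1=1
P0.r0=0 P1.r0=2 P2.r0=1 P2.r1=1
P0.r0=1 P1.r0=0 P2.r0=1 P2.r1=1
P0.r0=1 P1.r0=2 P2.r0=0 P2.r1=0
P0.r0=1 P1.r0=2 P2.r0=0 P2.r1=1
P0.r0=1 P1.r0=2 P2.r0=1 P2.r1=1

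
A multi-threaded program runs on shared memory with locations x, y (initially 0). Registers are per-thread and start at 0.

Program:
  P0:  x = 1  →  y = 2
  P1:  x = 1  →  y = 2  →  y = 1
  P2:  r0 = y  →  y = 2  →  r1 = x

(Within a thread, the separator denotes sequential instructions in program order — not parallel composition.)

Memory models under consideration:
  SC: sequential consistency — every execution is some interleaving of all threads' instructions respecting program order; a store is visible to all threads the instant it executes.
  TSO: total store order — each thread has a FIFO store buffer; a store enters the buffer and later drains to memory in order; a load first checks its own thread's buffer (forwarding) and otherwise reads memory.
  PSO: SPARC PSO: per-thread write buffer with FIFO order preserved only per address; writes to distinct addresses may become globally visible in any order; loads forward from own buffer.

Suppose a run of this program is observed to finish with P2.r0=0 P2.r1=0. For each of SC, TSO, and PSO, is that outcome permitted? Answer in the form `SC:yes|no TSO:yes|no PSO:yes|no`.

SC:yes TSO:yes PSO:yes

outcome vector order: (P2.r0,P2.r1)
SC (4): 00, 01, 11, 21
TSO (4): 00, 01, 11, 21
PSO (6): 00, 01, 10, 11, 20, 21
target 00 ∈ {SC,TSO,PSO}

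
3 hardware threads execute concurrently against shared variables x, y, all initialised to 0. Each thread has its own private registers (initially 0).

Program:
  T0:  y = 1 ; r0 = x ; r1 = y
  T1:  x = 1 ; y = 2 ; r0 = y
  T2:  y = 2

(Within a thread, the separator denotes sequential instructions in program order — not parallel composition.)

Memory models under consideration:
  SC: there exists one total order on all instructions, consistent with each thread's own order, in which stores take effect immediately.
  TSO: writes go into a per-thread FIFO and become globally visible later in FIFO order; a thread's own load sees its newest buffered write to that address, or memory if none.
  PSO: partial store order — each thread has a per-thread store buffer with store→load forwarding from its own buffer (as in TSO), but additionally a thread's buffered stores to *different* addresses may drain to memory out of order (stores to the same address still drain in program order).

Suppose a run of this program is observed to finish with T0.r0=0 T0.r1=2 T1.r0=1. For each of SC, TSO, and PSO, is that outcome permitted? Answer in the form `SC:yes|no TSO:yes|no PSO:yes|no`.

SC:no TSO:yes PSO:yes

outcome vector order: (T0.r0,T0.r1,T1.r0)
SC (6): 012, 022, 111, 112, 121, 122
TSO (8): 011, 012, 021, 022, 111, 112, 121, 122
PSO (8): 011, 012, 021, 022, 111, 112, 121, 122
target 021 ∈ {TSO,PSO}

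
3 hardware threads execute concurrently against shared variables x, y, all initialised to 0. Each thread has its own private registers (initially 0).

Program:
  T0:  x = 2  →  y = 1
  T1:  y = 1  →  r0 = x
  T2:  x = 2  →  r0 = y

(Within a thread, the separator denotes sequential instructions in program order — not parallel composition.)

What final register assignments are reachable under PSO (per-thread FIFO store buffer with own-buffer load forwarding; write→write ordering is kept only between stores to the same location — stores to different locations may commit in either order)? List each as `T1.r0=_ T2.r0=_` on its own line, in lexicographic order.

outcome vector order: (T1.r0,T2.r0)
|PSO outcomes| = 4

T1.r0=0 T2.r0=0
T1.r0=0 T2.r0=1
T1.r0=2 T2.r0=0
T1.r0=2 T2.r0=1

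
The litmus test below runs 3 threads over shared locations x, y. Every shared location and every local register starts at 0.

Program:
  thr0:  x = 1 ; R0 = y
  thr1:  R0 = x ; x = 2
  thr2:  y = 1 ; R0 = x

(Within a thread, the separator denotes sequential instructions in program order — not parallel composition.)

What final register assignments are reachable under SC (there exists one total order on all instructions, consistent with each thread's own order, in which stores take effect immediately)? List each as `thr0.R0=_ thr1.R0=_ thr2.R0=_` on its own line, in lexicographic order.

thr0.R0=0 thr1.R0=0 thr2.R0=1
thr0.R0=0 thr1.R0=0 thr2.R0=2
thr0.R0=0 thr1.R0=1 thr2.R0=1
thr0.R0=0 thr1.R0=1 thr2.R0=2
thr0.R0=1 thr1.R0=0 thr2.R0=0
thr0.R0=1 thr1.R0=0 thr2.R0=1
thr0.R0=1 thr1.R0=0 thr2.R0=2
thr0.R0=1 thr1.R0=1 thr2.R0=0
thr0.R0=1 thr1.R0=1 thr2.R0=1
thr0.R0=1 thr1.R0=1 thr2.R0=2

outcome vector order: (thr0.R0,thr1.R0,thr2.R0)
|SC outcomes| = 10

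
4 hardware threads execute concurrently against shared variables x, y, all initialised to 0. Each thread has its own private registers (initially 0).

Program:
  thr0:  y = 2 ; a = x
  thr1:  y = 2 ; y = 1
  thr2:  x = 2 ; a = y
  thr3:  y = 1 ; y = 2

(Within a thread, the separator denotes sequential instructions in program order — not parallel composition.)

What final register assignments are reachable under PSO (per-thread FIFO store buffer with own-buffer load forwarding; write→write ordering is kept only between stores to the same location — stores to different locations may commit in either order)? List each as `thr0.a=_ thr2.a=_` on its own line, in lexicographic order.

outcome vector order: (thr0.a,thr2.a)
|PSO outcomes| = 6

thr0.a=0 thr2.a=0
thr0.a=0 thr2.a=1
thr0.a=0 thr2.a=2
thr0.a=2 thr2.a=0
thr0.a=2 thr2.a=1
thr0.a=2 thr2.a=2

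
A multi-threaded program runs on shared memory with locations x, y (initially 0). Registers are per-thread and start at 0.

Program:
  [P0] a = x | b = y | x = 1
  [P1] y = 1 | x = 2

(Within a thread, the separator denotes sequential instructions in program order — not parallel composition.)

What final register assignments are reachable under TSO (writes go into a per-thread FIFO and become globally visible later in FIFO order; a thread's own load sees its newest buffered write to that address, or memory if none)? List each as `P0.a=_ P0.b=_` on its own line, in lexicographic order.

P0.a=0 P0.b=0
P0.a=0 P0.b=1
P0.a=2 P0.b=1

outcome vector order: (P0.a,P0.b)
|TSO outcomes| = 3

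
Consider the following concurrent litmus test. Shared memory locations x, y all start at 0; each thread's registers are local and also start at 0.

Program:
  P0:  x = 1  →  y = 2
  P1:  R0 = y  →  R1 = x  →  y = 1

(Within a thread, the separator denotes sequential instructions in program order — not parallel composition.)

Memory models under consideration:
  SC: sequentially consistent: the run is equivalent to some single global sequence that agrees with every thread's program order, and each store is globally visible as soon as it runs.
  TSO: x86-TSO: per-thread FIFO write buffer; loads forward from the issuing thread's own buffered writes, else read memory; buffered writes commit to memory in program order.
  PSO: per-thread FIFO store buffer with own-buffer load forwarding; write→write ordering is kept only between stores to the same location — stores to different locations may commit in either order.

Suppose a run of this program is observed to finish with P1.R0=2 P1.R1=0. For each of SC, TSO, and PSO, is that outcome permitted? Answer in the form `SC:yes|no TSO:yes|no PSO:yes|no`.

outcome vector order: (P1.R0,P1.R1)
SC: 3 outcomes — {0/0 0/1 2/1}
TSO: 3 outcomes — {0/0 0/1 2/1}
PSO: 4 outcomes — {0/0 0/1 2/0 2/1}
target 2/0 ∈ {PSO}

SC:no TSO:no PSO:yes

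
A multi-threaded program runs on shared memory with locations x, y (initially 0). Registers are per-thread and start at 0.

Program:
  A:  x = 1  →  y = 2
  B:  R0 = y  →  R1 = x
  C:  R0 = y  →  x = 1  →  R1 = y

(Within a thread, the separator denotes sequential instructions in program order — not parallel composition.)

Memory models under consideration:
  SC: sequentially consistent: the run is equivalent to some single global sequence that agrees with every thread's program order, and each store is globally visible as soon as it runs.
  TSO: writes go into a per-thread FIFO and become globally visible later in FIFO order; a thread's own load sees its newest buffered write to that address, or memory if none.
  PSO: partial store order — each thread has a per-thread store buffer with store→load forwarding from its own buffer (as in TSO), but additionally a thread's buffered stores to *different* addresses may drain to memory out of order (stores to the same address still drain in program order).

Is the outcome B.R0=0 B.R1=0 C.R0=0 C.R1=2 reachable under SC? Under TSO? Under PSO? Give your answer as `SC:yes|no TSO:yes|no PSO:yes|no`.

outcome vector order: (B.R0,B.R1,C.R0,C.R1)
under SC → (0,0,0,0) (0,0,0,2) (0,0,2,2) (0,1,0,0) (0,1,0,2) (0,1,2,2) (2,1,0,0) (2,1,0,2) (2,1,2,2)
under TSO → (0,0,0,0) (0,0,0,2) (0,0,2,2) (0,1,0,0) (0,1,0,2) (0,1,2,2) (2,1,0,0) (2,1,0,2) (2,1,2,2)
under PSO → (0,0,0,0) (0,0,0,2) (0,0,2,2) (0,1,0,0) (0,1,0,2) (0,1,2,2) (2,0,0,0) (2,0,0,2) (2,0,2,2) (2,1,0,0) (2,1,0,2) (2,1,2,2)
target (0,0,0,2) ∈ {SC,TSO,PSO}

SC:yes TSO:yes PSO:yes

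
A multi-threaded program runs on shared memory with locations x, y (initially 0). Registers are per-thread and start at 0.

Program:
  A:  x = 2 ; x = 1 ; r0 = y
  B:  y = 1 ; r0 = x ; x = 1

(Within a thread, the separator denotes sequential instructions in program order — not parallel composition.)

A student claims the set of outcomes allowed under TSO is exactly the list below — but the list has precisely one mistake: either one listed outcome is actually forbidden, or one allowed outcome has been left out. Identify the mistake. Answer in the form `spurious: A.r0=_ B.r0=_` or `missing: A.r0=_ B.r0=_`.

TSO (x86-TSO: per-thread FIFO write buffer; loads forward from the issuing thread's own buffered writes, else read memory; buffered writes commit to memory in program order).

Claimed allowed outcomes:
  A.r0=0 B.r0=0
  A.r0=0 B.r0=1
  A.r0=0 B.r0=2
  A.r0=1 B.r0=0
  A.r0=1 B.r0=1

outcome vector order: (A.r0,B.r0)
TSO: 6 outcomes — {<0 0>, <0 1>, <0 2>, <1 0>, <1 1>, <1 2>}
TSO∖claimed = {<1 2>}

missing: A.r0=1 B.r0=2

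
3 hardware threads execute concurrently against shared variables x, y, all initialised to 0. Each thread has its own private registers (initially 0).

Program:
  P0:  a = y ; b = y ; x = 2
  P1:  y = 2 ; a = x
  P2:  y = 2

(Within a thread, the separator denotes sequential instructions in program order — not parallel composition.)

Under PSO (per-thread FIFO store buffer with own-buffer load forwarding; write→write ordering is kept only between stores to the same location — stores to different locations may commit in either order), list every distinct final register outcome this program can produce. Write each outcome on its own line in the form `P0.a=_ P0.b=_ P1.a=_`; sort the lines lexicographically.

outcome vector order: (P0.a,P0.b,P1.a)
|PSO outcomes| = 6

P0.a=0 P0.b=0 P1.a=0
P0.a=0 P0.b=0 P1.a=2
P0.a=0 P0.b=2 P1.a=0
P0.a=0 P0.b=2 P1.a=2
P0.a=2 P0.b=2 P1.a=0
P0.a=2 P0.b=2 P1.a=2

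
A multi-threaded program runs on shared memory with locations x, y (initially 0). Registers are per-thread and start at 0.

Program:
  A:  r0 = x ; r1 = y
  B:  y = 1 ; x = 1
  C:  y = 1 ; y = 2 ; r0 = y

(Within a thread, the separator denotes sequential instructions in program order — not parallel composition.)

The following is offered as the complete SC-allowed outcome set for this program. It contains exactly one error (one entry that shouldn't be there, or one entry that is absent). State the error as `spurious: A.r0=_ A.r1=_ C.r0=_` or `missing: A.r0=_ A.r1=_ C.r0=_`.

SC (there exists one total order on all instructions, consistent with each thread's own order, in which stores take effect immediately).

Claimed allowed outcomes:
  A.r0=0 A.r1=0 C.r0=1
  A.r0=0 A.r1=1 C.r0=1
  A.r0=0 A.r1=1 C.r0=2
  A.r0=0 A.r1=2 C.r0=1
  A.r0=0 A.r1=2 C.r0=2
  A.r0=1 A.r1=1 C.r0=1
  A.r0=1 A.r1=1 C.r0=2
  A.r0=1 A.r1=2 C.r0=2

outcome vector order: (A.r0,A.r1,C.r0)
[SC] allowed = {001, 002, 011, 012, 021, 022, 111, 112, 122}
SC∖claimed = {002}

missing: A.r0=0 A.r1=0 C.r0=2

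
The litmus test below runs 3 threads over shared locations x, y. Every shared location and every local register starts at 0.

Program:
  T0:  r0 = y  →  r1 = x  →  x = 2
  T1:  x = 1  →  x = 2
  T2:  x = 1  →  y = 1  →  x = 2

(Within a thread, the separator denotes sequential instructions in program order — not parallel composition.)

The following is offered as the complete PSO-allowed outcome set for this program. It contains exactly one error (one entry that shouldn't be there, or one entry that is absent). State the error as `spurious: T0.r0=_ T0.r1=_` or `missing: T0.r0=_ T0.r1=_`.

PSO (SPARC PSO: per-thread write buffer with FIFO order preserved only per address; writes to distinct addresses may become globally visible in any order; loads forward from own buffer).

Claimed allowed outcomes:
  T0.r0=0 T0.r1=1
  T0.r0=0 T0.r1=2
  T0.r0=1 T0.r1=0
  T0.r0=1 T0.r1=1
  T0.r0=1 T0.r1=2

missing: T0.r0=0 T0.r1=0

outcome vector order: (T0.r0,T0.r1)
under PSO → <0 0>, <0 1>, <0 2>, <1 0>, <1 1>, <1 2>
PSO∖claimed = {<0 0>}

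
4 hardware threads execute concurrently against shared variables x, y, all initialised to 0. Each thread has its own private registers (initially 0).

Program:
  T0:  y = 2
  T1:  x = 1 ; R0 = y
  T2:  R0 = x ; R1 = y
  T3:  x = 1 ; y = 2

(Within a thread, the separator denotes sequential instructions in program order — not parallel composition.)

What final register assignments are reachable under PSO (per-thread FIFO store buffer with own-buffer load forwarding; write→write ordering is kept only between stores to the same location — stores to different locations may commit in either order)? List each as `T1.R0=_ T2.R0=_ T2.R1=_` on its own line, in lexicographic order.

T1.R0=0 T2.R0=0 T2.R1=0
T1.R0=0 T2.R0=0 T2.R1=2
T1.R0=0 T2.R0=1 T2.R1=0
T1.R0=0 T2.R0=1 T2.R1=2
T1.R0=2 T2.R0=0 T2.R1=0
T1.R0=2 T2.R0=0 T2.R1=2
T1.R0=2 T2.R0=1 T2.R1=0
T1.R0=2 T2.R0=1 T2.R1=2

outcome vector order: (T1.R0,T2.R0,T2.R1)
|PSO outcomes| = 8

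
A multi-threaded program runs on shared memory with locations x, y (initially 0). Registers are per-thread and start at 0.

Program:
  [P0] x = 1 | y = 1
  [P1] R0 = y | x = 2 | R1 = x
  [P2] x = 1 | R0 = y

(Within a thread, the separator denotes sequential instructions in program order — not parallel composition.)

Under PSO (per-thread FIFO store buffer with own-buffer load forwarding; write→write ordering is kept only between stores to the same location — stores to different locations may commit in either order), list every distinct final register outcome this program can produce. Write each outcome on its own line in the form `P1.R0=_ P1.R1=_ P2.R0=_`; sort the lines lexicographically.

P1.R0=0 P1.R1=1 P2.R0=0
P1.R0=0 P1.R1=1 P2.R0=1
P1.R0=0 P1.R1=2 P2.R0=0
P1.R0=0 P1.R1=2 P2.R0=1
P1.R0=1 P1.R1=1 P2.R0=0
P1.R0=1 P1.R1=1 P2.R0=1
P1.R0=1 P1.R1=2 P2.R0=0
P1.R0=1 P1.R1=2 P2.R0=1

outcome vector order: (P1.R0,P1.R1,P2.R0)
|PSO outcomes| = 8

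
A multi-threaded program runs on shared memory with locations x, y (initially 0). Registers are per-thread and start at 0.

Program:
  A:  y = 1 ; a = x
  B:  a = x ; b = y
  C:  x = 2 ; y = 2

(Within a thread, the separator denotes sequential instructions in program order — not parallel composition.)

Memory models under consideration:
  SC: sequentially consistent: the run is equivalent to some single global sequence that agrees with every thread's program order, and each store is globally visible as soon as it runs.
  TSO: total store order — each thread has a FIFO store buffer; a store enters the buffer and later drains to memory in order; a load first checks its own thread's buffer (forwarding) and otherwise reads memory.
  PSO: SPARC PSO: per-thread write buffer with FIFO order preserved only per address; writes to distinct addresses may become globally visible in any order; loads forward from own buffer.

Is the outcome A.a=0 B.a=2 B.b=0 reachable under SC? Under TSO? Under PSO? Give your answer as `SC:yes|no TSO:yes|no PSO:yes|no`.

SC:no TSO:yes PSO:yes

outcome vector order: (A.a,B.a,B.b)
under SC → (0,0,0), (0,0,1), (0,0,2), (0,2,1), (0,2,2), (2,0,0), (2,0,1), (2,0,2), (2,2,0), (2,2,1), (2,2,2)
under TSO → (0,0,0), (0,0,1), (0,0,2), (0,2,0), (0,2,1), (0,2,2), (2,0,0), (2,0,1), (2,0,2), (2,2,0), (2,2,1), (2,2,2)
under PSO → (0,0,0), (0,0,1), (0,0,2), (0,2,0), (0,2,1), (0,2,2), (2,0,0), (2,0,1), (2,0,2), (2,2,0), (2,2,1), (2,2,2)
target (0,2,0) ∈ {TSO,PSO}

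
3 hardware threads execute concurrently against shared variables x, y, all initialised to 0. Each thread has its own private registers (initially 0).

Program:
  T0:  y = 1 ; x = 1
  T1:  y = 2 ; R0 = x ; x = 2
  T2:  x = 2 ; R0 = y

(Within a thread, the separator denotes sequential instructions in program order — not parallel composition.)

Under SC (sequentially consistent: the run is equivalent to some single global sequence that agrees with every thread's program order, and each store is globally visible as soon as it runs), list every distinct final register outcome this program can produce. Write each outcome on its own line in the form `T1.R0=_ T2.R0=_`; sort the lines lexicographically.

T1.R0=0 T2.R0=1
T1.R0=0 T2.R0=2
T1.R0=1 T2.R0=0
T1.R0=1 T2.R0=1
T1.R0=1 T2.R0=2
T1.R0=2 T2.R0=0
T1.R0=2 T2.R0=1
T1.R0=2 T2.R0=2

outcome vector order: (T1.R0,T2.R0)
|SC outcomes| = 8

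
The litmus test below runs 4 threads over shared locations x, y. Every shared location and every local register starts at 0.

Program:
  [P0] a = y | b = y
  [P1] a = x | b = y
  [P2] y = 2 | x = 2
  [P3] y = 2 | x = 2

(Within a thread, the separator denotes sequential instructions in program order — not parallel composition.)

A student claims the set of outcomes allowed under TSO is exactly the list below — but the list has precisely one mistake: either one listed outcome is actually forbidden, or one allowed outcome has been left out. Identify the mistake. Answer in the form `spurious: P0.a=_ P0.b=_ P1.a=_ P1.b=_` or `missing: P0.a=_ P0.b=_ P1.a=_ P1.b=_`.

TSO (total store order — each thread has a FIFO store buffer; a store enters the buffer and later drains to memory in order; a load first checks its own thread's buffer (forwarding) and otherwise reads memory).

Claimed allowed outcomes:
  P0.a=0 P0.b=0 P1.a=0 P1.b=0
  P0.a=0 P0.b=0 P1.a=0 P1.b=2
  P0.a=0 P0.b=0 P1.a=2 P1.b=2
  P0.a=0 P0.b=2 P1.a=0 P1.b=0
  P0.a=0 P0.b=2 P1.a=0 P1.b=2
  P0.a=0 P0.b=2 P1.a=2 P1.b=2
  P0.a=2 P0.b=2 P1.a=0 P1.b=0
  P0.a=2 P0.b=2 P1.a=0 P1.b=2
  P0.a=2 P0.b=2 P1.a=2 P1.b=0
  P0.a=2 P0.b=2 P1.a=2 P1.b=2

outcome vector order: (P0.a,P0.b,P1.a,P1.b)
TSO: 9 outcomes — {0000, 0002, 0022, 0200, 0202, 0222, 2200, 2202, 2222}
claimed∖TSO = {2220}

spurious: P0.a=2 P0.b=2 P1.a=2 P1.b=0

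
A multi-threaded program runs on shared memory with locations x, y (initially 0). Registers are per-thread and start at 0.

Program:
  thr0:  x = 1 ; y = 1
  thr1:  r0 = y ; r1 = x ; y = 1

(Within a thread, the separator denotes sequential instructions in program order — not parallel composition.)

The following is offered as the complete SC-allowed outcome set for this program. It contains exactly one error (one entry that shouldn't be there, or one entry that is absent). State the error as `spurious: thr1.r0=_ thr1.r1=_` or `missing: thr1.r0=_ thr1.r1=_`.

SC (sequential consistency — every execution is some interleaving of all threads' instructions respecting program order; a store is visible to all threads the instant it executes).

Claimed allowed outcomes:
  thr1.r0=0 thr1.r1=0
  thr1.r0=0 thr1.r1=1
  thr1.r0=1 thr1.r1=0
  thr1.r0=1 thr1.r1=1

spurious: thr1.r0=1 thr1.r1=0

outcome vector order: (thr1.r0,thr1.r1)
under SC → <0 0>; <0 1>; <1 1>
claimed∖SC = {<1 0>}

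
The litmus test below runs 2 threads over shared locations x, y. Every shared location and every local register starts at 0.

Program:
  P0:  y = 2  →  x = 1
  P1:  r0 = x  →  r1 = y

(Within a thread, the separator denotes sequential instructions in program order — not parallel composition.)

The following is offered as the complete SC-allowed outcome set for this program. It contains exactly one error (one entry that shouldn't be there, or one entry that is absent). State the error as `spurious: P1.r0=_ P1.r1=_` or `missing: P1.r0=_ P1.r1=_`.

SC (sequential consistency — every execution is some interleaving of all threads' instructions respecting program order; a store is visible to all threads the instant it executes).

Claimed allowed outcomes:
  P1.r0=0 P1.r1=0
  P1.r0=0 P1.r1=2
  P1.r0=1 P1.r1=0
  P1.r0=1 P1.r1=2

outcome vector order: (P1.r0,P1.r1)
SC (3): <0 0> <0 2> <1 2>
claimed∖SC = {<1 0>}

spurious: P1.r0=1 P1.r1=0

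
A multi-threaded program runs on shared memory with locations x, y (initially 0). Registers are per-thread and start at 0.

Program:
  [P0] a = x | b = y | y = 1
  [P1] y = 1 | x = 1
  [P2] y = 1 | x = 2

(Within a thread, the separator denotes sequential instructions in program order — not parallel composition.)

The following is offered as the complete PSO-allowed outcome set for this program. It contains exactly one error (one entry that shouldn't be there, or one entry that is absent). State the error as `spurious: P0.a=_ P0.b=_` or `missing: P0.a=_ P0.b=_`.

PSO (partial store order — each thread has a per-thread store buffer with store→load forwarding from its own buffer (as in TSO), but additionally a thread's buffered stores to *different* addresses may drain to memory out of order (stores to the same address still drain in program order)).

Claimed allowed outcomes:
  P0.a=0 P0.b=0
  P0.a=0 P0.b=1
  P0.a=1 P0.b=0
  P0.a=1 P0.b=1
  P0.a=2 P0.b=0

missing: P0.a=2 P0.b=1

outcome vector order: (P0.a,P0.b)
PSO (6): (0,0) (0,1) (1,0) (1,1) (2,0) (2,1)
PSO∖claimed = {(2,1)}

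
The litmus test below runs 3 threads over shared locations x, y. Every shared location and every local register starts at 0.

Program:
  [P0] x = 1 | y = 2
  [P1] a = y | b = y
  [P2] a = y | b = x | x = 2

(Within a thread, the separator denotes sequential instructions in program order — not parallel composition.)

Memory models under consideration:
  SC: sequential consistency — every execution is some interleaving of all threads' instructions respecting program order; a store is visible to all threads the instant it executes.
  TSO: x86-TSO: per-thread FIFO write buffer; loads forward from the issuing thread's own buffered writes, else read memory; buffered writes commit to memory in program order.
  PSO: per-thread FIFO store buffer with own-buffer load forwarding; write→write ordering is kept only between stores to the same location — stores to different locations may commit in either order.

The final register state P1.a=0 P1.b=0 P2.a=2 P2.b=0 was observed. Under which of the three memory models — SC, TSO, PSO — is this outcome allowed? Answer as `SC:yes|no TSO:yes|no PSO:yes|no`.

SC:no TSO:no PSO:yes

outcome vector order: (P1.a,P1.b,P2.a,P2.b)
[SC] allowed = {<0 0 0 0>; <0 0 0 1>; <0 0 2 1>; <0 2 0 0>; <0 2 0 1>; <0 2 2 1>; <2 2 0 0>; <2 2 0 1>; <2 2 2 1>}
[TSO] allowed = {<0 0 0 0>; <0 0 0 1>; <0 0 2 1>; <0 2 0 0>; <0 2 0 1>; <0 2 2 1>; <2 2 0 0>; <2 2 0 1>; <2 2 2 1>}
[PSO] allowed = {<0 0 0 0>; <0 0 0 1>; <0 0 2 0>; <0 0 2 1>; <0 2 0 0>; <0 2 0 1>; <0 2 2 0>; <0 2 2 1>; <2 2 0 0>; <2 2 0 1>; <2 2 2 0>; <2 2 2 1>}
target <0 0 2 0> ∈ {PSO}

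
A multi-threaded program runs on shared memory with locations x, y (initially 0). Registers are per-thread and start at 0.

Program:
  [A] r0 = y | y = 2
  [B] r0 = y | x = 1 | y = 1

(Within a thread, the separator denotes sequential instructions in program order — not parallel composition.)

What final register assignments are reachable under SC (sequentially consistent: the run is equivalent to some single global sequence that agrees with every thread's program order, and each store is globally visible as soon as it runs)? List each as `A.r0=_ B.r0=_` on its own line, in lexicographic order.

A.r0=0 B.r0=0
A.r0=0 B.r0=2
A.r0=1 B.r0=0

outcome vector order: (A.r0,B.r0)
|SC outcomes| = 3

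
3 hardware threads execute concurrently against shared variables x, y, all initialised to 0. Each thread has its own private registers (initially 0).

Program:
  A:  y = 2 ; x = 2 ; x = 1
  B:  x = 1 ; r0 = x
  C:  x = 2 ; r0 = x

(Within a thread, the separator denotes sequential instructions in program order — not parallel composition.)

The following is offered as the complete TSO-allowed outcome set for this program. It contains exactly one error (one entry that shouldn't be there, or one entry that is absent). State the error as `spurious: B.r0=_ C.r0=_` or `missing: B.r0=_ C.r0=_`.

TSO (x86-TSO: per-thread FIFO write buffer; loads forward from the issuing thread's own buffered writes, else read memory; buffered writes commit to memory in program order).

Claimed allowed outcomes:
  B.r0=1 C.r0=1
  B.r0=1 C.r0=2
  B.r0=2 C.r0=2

missing: B.r0=2 C.r0=1

outcome vector order: (B.r0,C.r0)
[TSO] allowed = {<1 1>; <1 2>; <2 1>; <2 2>}
TSO∖claimed = {<2 1>}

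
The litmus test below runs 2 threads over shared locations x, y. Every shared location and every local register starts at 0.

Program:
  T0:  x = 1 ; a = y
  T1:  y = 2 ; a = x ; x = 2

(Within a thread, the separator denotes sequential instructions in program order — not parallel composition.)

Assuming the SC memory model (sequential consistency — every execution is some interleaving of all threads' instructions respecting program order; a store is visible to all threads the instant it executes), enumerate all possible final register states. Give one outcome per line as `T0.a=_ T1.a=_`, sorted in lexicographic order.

T0.a=0 T1.a=1
T0.a=2 T1.a=0
T0.a=2 T1.a=1

outcome vector order: (T0.a,T1.a)
|SC outcomes| = 3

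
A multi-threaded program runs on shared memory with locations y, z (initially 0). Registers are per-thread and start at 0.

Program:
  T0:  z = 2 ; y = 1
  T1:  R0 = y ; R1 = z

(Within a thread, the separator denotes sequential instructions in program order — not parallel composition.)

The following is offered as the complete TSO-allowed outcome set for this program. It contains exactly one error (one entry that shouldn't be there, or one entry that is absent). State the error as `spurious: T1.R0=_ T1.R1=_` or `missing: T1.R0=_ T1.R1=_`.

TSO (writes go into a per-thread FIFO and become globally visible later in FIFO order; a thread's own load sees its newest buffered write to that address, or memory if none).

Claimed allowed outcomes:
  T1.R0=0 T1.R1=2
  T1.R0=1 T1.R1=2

outcome vector order: (T1.R0,T1.R1)
TSO (3): 00, 02, 12
TSO∖claimed = {00}

missing: T1.R0=0 T1.R1=0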